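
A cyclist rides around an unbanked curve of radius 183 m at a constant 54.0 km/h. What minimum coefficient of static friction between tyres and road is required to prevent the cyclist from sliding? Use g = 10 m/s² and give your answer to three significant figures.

0.123

v = 54.0/3.6 = 15.00 m/s.
Friction provides the centripetal force: μ_s m g = m v²/r, so μ_s = v²/(g r) = (15.00)²/(10.0 × 183) = 225.0/1830 = 0.1230.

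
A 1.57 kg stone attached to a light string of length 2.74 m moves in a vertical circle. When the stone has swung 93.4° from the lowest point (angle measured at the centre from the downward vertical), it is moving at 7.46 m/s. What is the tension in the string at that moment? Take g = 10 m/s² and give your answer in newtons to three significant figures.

31.0 N

Take the radial direction toward the centre of the circle as positive. The component of the weight along the string toward the centre is −mg cos φ (φ measured from the bottom), so Newton's second law along the string gives T − mg cos φ = m v²/r.
cos 93.4° = -0.05931, so T = m(v²/r + g cos φ) = 1.57 × ((7.46)²/2.74 + 10.0 × -0.05931) = 1.57 × (20.31 + (-0.5931)) = 1.57 × 19.72 = 30.96 N.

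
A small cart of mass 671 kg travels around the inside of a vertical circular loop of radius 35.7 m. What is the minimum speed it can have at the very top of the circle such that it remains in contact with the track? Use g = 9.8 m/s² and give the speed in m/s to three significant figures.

At the highest point the centre is directly below, so both the weight and N act inward: N + mg = mv²/r.
At minimum speed N → 0, so mg = mv_min²/r ⇒ v_min = √(g r) = √(9.8 × 35.7) = 18.70 m/s.

18.7 m/s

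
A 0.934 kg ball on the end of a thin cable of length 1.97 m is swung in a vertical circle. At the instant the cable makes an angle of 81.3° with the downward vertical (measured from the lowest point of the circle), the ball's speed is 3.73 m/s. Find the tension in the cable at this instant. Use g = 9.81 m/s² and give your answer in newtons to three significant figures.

Take the radial direction toward the centre of the circle as positive. The component of the weight along the string toward the centre is −mg cos φ (φ measured from the bottom), so Newton's second law along the string gives T − mg cos φ = m v²/r.
cos 81.3° = 0.1513, so T = m(v²/r + g cos φ) = 0.934 × ((3.73)²/1.97 + 9.81 × 0.1513) = 0.934 × (7.062 + (1.484)) = 0.934 × 8.546 = 7.982 N.

7.98 N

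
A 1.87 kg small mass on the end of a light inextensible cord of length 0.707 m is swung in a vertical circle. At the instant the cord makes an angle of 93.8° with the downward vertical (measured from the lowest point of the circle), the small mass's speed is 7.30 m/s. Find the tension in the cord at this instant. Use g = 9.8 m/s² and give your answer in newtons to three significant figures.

140 N

Take the radial direction toward the centre of the circle as positive. The component of the weight along the string toward the centre is −mg cos φ (φ measured from the bottom), so Newton's second law along the string gives T − mg cos φ = m v²/r.
cos 93.8° = -0.06627, so T = m(v²/r + g cos φ) = 1.87 × ((7.30)²/0.707 + 9.8 × -0.06627) = 1.87 × (75.37 + (-0.6495)) = 1.87 × 74.73 = 139.7 N.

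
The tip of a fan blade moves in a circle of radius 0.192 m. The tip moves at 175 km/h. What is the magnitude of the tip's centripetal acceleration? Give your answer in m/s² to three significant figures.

12300 m/s²

v = 175 km/h = 175/3.6 = 48.61 m/s.
a_c = v²/r = (48.61)²/0.192 = 2363/0.192 = 12310 m/s².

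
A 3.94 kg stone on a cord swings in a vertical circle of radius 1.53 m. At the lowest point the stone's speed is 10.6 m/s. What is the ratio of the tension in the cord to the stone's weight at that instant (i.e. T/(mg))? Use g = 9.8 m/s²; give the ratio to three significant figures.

8.49

At the bottom, T − mg = mv²/r, so T = m(v²/r + g) and T/(mg) = v²/(rg) + 1 = (10.6)²/(1.53 × 9.8) + 1 = 7.494 + 1 = 8.494.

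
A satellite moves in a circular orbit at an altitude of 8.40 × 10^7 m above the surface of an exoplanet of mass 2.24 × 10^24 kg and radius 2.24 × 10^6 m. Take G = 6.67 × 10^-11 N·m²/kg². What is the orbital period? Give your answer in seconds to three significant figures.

412000 s

r = R + h = 2.24 × 10^6 + 8.40 × 10^7 = 8.624 × 10^7 m. Gravity provides the centripetal force: G M m / r² = m v² / r ⇒ v = √(GM/r) = 1316 m/s.
T = 2πr/v = 2π × 8.624 × 10^7 / 1316 = 411700 s.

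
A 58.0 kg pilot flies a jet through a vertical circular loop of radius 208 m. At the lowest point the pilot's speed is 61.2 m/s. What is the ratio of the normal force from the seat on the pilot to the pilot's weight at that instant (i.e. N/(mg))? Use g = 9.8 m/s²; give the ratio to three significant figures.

2.84

At the bottom, N − mg = mv²/r, so N = m(v²/r + g) and N/(mg) = v²/(rg) + 1 = (61.2)²/(208 × 9.8) + 1 = 1.837 + 1 = 2.837.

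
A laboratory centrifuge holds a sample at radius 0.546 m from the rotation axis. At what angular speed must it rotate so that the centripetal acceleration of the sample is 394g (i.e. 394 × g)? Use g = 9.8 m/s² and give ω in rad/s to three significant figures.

84.1 rad/s

Centripetal acceleration a_c = ω²r. Setting ω²r = 394g:
ω = √(394g / r) = √(394 × 9.8 / 0.546) = √7072 = 84.09 rad/s.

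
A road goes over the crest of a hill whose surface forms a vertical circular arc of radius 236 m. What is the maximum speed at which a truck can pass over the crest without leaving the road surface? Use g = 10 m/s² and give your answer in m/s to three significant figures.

At the crest the centre of the circle is below the truck, so the net downward (centripetal) force is mg − N = mv²/r.
The truck leaves the road when N → 0, giving v_max = √(g r) = √(10.0 × 236) = 48.58 m/s.

48.6 m/s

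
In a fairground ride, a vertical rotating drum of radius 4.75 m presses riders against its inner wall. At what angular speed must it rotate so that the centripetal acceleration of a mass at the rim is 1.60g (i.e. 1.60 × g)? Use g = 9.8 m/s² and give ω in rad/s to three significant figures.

Centripetal acceleration a_c = ω²r. Setting ω²r = 1.60g:
ω = √(1.60g / r) = √(1.60 × 9.8 / 4.75) = √3.301 = 1.817 rad/s.

1.82 rad/s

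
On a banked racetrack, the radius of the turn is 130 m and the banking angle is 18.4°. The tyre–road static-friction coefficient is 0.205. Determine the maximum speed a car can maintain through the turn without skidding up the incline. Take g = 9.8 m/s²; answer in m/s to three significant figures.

At the maximum speed, friction acts down the slope at its limiting value f = μN. Radially (horizontal, toward centre): N sinθ + μN cosθ = mv²/r. Vertically: N cosθ − μN sinθ = mg.
Dividing: v² = r g (sinθ + μcosθ)/(cosθ − μsinθ).
sinθ + μcosθ = 0.3156 + 0.205×0.9489 = 0.5102; cosθ − μsinθ = 0.9489 − 0.205×0.3156 = 0.8842.
v² = 130 × 9.8 × 0.5102/0.8842 = 735.1 m²/s², so v = 27.11 m/s.

27.1 m/s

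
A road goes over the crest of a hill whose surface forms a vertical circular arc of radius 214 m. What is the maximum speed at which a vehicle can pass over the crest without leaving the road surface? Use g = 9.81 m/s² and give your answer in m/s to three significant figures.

At the crest the centre of the circle is below the vehicle, so the net downward (centripetal) force is mg − N = mv²/r.
The vehicle leaves the road when N → 0, giving v_max = √(g r) = √(9.81 × 214) = 45.82 m/s.

45.8 m/s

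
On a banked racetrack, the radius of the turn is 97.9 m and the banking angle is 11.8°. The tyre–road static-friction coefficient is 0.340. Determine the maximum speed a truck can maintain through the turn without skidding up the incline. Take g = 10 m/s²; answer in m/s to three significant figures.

At the maximum speed, friction acts down the slope at its limiting value f = μN. Radially (horizontal, toward centre): N sinθ + μN cosθ = mv²/r. Vertically: N cosθ − μN sinθ = mg.
Dividing: v² = r g (sinθ + μcosθ)/(cosθ − μsinθ).
sinθ + μcosθ = 0.2045 + 0.340×0.9789 = 0.5373; cosθ − μsinθ = 0.9789 − 0.340×0.2045 = 0.9093.
v² = 97.9 × 10.0 × 0.5373/0.9093 = 578.5 m²/s², so v = 24.05 m/s.

24.1 m/s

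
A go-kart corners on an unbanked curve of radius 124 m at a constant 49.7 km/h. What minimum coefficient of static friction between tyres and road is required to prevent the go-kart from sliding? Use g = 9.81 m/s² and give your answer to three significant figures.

0.157

v = 49.7/3.6 = 13.81 m/s.
Friction provides the centripetal force: μ_s m g = m v²/r, so μ_s = v²/(g r) = (13.81)²/(9.81 × 124) = 190.6/1216 = 0.1567.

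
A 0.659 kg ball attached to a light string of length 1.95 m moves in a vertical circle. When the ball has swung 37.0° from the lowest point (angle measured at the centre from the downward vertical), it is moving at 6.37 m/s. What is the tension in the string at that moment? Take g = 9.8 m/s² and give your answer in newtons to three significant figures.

Take the radial direction toward the centre of the circle as positive. The component of the weight along the string toward the centre is −mg cos φ (φ measured from the bottom), so Newton's second law along the string gives T − mg cos φ = m v²/r.
cos 37.0° = 0.7986, so T = m(v²/r + g cos φ) = 0.659 × ((6.37)²/1.95 + 9.8 × 0.7986) = 0.659 × (20.81 + (7.827)) = 0.659 × 28.64 = 18.87 N.

18.9 N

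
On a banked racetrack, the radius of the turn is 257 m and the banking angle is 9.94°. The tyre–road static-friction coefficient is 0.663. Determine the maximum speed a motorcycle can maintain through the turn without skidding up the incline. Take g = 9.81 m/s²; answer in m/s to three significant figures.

At the maximum speed, friction acts down the slope at its limiting value f = μN. Radially (horizontal, toward centre): N sinθ + μN cosθ = mv²/r. Vertically: N cosθ − μN sinθ = mg.
Dividing: v² = r g (sinθ + μcosθ)/(cosθ − μsinθ).
sinθ + μcosθ = 0.1726 + 0.663×0.9850 = 0.8257; cosθ − μsinθ = 0.9850 − 0.663×0.1726 = 0.8705.
v² = 257 × 9.81 × 0.8257/0.8705 = 2391 m²/s², so v = 48.90 m/s.

48.9 m/s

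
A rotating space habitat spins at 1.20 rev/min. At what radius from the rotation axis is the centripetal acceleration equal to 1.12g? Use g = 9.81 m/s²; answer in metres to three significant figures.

696 m

ω = 1.20 rev/min × 2π/60 = 0.1257 rad/s.
a_c = ω²r = 1.12g ⇒ r = 1.12 × 9.81 / (0.1257)² = 10.99/0.01579 = 695.8 m.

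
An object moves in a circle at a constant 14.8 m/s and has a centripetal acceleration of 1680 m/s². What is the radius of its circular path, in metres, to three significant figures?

0.130 m

a_c = v²/r ⇒ r = v²/a_c = (14.8)²/1680 = 219.0/1680 = 0.1304 m.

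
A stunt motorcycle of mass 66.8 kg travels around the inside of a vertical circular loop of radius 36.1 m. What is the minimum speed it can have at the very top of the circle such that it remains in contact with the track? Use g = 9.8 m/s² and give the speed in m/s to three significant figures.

18.8 m/s

At the highest point the centre is directly below, so both the weight and N act inward: N + mg = mv²/r.
At minimum speed N → 0, so mg = mv_min²/r ⇒ v_min = √(g r) = √(9.8 × 36.1) = 18.81 m/s.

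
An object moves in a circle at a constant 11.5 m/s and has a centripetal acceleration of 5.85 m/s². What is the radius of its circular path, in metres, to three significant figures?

22.6 m

a_c = v²/r ⇒ r = v²/a_c = (11.5)²/5.85 = 132.2/5.85 = 22.61 m.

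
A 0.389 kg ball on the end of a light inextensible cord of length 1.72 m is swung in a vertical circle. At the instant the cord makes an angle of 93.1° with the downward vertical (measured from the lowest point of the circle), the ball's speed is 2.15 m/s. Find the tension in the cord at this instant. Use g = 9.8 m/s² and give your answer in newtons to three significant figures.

0.839 N

Take the radial direction toward the centre of the circle as positive. The component of the weight along the string toward the centre is −mg cos φ (φ measured from the bottom), so Newton's second law along the string gives T − mg cos φ = m v²/r.
cos 93.1° = -0.05408, so T = m(v²/r + g cos φ) = 0.389 × ((2.15)²/1.72 + 9.8 × -0.05408) = 0.389 × (2.688 + (-0.5300)) = 0.389 × 2.158 = 0.8393 N.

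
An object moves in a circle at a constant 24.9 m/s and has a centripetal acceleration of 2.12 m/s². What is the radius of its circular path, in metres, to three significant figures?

292 m

a_c = v²/r ⇒ r = v²/a_c = (24.9)²/2.12 = 620.0/2.12 = 292.5 m.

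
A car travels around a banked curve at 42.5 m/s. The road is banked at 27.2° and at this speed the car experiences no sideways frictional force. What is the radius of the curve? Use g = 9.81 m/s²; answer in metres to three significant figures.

Frictionless banking: tanθ = v²/(rg), so r = v²/(g tanθ).
r = (42.5)²/(9.81 × tan 27.2°) = 1806/(9.81 × 0.5139) = 1806/5.042 = 358.3 m.

358 m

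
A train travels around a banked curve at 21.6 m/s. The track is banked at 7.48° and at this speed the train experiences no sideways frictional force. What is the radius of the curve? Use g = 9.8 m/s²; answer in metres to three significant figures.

Frictionless banking: tanθ = v²/(rg), so r = v²/(g tanθ).
r = (21.6)²/(9.8 × tan 7.48°) = 466.6/(9.8 × 0.1313) = 466.6/1.287 = 362.6 m.

363 m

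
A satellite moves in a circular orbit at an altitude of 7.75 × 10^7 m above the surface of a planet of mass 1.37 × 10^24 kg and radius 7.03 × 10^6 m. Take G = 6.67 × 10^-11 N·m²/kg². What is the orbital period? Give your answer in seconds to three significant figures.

511000 s

r = R + h = 7.03 × 10^6 + 7.75 × 10^7 = 8.453 × 10^7 m. Gravity provides the centripetal force: G M m / r² = m v² / r ⇒ v = √(GM/r) = 1040 m/s.
T = 2πr/v = 2π × 8.453 × 10^7 / 1040 = 510800 s.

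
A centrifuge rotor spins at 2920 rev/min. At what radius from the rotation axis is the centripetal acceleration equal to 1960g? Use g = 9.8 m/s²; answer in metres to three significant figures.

0.205 m

ω = 2920 rev/min × 2π/60 = 305.8 rad/s.
a_c = ω²r = 1960g ⇒ r = 1960 × 9.8 / (305.8)² = 19210/93500 = 0.2054 m.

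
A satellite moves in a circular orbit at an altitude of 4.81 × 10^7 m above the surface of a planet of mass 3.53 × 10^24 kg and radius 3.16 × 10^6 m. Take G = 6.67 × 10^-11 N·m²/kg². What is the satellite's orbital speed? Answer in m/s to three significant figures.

Orbital radius r = R + h = 3.16 × 10^6 + 4.81 × 10^7 = 5.126 × 10^7 m.
Gravity supplies the centripetal force: G M m / r² = m v² / r, so v = √(GM/r).
v = √(6.67 × 10^-11 × 3.53 × 10^24 / 5.126 × 10^7) = √(4.593 × 10^6) = 2143 m/s.

2140 m/s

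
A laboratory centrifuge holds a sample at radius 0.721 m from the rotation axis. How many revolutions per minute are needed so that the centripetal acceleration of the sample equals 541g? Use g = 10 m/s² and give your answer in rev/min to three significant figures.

Require ω²r = 541g, so ω = √(541 × 10.0/0.721) = 86.62 rad/s.
In rev/min: ω × 60/(2π) = 86.62 × 60/(2π) = 827.2 rev/min.

827 rev/min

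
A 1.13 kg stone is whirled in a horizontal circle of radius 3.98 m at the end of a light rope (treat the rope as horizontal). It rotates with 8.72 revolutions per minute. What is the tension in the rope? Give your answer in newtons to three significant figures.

ω = 8.72 rev/min × 2π/60 = 0.9132 rad/s, so v = ωr = 0.9132 × 3.98 = 3.634 m/s.
The tension is the only horizontal force, so it supplies the full centripetal force: T = m v²/r = 1.13 × (3.634)²/3.98 = 1.13 × 13.21/3.98 = 3.750 N.

3.75 N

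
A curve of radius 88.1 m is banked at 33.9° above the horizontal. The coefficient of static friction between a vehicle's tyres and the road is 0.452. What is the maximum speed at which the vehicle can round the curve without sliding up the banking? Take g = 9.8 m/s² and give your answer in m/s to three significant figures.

37.3 m/s

At the maximum speed, friction acts down the slope at its limiting value f = μN. Radially (horizontal, toward centre): N sinθ + μN cosθ = mv²/r. Vertically: N cosθ − μN sinθ = mg.
Dividing: v² = r g (sinθ + μcosθ)/(cosθ − μsinθ).
sinθ + μcosθ = 0.5577 + 0.452×0.8300 = 0.9329; cosθ − μsinθ = 0.8300 − 0.452×0.5577 = 0.5779.
v² = 88.1 × 9.8 × 0.9329/0.5779 = 1394 m²/s², so v = 37.33 m/s.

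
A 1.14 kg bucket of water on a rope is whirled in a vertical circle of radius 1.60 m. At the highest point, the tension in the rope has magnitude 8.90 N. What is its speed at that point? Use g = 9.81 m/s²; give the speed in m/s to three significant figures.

At the top, T + mg = mv²/r, so v = √(r(T/m + g)) = √(1.60 × (8.90/1.14 + 9.81)) = √(1.60 × 17.62) = √28.19 = 5.309 m/s.

5.31 m/s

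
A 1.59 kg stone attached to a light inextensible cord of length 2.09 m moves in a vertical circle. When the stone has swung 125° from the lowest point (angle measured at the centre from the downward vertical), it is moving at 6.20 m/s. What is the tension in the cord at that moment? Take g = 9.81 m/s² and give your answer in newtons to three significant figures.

20.3 N

Take the radial direction toward the centre of the circle as positive. The component of the weight along the string toward the centre is −mg cos φ (φ measured from the bottom), so Newton's second law along the string gives T − mg cos φ = m v²/r.
cos 125° = -0.5736, so T = m(v²/r + g cos φ) = 1.59 × ((6.20)²/2.09 + 9.81 × -0.5736) = 1.59 × (18.39 + (-5.627)) = 1.59 × 12.77 = 20.30 N.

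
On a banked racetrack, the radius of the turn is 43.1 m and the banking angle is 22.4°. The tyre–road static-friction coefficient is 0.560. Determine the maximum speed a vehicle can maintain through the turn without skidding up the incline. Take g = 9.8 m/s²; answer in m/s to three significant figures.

23.1 m/s

At the maximum speed, friction acts down the slope at its limiting value f = μN. Radially (horizontal, toward centre): N sinθ + μN cosθ = mv²/r. Vertically: N cosθ − μN sinθ = mg.
Dividing: v² = r g (sinθ + μcosθ)/(cosθ − μsinθ).
sinθ + μcosθ = 0.3811 + 0.560×0.9245 = 0.8988; cosθ − μsinθ = 0.9245 − 0.560×0.3811 = 0.7111.
v² = 43.1 × 9.8 × 0.8988/0.7111 = 533.8 m²/s², so v = 23.11 m/s.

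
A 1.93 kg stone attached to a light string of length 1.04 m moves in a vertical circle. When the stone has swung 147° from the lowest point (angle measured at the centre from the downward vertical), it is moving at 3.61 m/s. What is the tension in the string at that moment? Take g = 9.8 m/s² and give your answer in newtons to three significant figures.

8.32 N

Take the radial direction toward the centre of the circle as positive. The component of the weight along the string toward the centre is −mg cos φ (φ measured from the bottom), so Newton's second law along the string gives T − mg cos φ = m v²/r.
cos 147° = -0.8387, so T = m(v²/r + g cos φ) = 1.93 × ((3.61)²/1.04 + 9.8 × -0.8387) = 1.93 × (12.53 + (-8.219)) = 1.93 × 4.312 = 8.322 N.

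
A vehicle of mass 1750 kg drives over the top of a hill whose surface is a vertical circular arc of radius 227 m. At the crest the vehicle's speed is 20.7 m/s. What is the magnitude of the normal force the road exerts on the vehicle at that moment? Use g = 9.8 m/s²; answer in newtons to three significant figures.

13800 N

At the crest the centripetal acceleration points downward (toward the centre of the arc), so mg − N = mv²/r.
N = m(g − v²/r) = 1750 × (9.8 − (20.7)²/227) = 1750 × (9.8 − 1.888) = 1750 × 7.912 = 13850 N.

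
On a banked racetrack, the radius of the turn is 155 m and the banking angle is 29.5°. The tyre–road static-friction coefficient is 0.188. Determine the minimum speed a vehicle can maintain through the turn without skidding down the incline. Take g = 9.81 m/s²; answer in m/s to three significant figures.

At the minimum speed, friction acts up the slope at its limiting value f = μN. Radially (horizontal, toward centre): N sinθ − μN cosθ = mv²/r. Vertically: N cosθ + μN sinθ = mg.
Dividing: v² = r g (sinθ − μcosθ)/(cosθ + μsinθ).
sinθ − μcosθ = 0.4924 − 0.188×0.8704 = 0.3288; cosθ + μsinθ = 0.8704 + 0.188×0.4924 = 0.9629.
v² = 155 × 9.81 × 0.3288/0.9629 = 519.2 m²/s², so v = 22.79 m/s.

22.8 m/s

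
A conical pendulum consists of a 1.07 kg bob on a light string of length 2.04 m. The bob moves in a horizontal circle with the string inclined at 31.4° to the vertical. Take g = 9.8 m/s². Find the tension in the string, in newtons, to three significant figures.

Vertically the bob has no acceleration, so T cosθ = mg.
T = mg/cosθ = 1.07 × 9.8 / cos 31.4° = 10.49/0.8536 = 12.29 N.

12.3 N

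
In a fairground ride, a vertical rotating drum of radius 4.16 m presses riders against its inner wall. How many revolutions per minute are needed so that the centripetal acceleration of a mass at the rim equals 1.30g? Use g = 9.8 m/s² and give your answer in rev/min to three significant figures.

Require ω²r = 1.30g, so ω = √(1.30 × 9.8/4.16) = 1.750 rad/s.
In rev/min: ω × 60/(2π) = 1.750 × 60/(2π) = 16.71 rev/min.

16.7 rev/min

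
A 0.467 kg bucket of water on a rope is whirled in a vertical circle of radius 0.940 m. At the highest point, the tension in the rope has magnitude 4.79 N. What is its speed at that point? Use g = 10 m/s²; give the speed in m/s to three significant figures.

At the top, T + mg = mv²/r, so v = √(r(T/m + g)) = √(0.940 × (4.79/0.467 + 10.0)) = √(0.940 × 20.26) = √19.04 = 4.364 m/s.

4.36 m/s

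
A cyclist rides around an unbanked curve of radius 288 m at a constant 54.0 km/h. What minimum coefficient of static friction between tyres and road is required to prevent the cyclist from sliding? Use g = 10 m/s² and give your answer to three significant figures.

0.0781

v = 54.0/3.6 = 15.00 m/s.
Friction provides the centripetal force: μ_s m g = m v²/r, so μ_s = v²/(g r) = (15.00)²/(10.0 × 288) = 225.0/2880 = 0.07812.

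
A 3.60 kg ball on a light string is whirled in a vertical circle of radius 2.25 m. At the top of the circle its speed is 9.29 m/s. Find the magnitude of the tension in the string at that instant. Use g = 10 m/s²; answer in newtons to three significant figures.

102 N

At the top, both T and the weight mg point inward (toward the centre), so T + mg = mv²/r.
T = m(v²/r − g) = 3.60 × ((9.29)²/2.25 − 10.0) = 3.60 × (38.36 − 10.0) = 3.60 × 28.36 = 102.1 N.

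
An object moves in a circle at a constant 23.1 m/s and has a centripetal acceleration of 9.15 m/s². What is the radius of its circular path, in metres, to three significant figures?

a_c = v²/r ⇒ r = v²/a_c = (23.1)²/9.15 = 533.6/9.15 = 58.32 m.

58.3 m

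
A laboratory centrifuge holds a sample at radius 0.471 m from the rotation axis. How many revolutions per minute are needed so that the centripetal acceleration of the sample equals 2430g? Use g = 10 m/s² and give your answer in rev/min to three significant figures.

2170 rev/min

Require ω²r = 2430g, so ω = √(2430 × 10.0/0.471) = 227.1 rad/s.
In rev/min: ω × 60/(2π) = 227.1 × 60/(2π) = 2169 rev/min.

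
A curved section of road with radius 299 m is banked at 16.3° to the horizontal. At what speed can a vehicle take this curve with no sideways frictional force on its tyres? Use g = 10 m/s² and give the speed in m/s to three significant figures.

On a frictionless banked curve, N sinθ = mv²/r and N cosθ = mg, so tanθ = v²/(rg).
v = √(r g tanθ) = √(299 × 10.0 × tan 16.3°) = √(299 × 10.0 × 0.2924) = √874.3 = 29.57 m/s.

29.6 m/s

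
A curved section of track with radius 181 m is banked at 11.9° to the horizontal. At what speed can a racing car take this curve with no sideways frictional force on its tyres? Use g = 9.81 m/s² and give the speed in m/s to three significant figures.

19.3 m/s

On a frictionless banked curve, N sinθ = mv²/r and N cosθ = mg, so tanθ = v²/(rg).
v = √(r g tanθ) = √(181 × 9.81 × tan 11.9°) = √(181 × 9.81 × 0.2107) = √374.2 = 19.34 m/s.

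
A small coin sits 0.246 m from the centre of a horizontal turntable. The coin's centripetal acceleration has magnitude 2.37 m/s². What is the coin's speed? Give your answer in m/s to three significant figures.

0.764 m/s

a_c = v²/r ⇒ v = √(a_c · r) = √(2.37 × 0.246) = √0.5830 = 0.7636 m/s.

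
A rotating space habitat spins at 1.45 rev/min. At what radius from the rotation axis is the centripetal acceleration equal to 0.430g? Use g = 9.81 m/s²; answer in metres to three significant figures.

ω = 1.45 rev/min × 2π/60 = 0.1518 rad/s.
a_c = ω²r = 0.430g ⇒ r = 0.430 × 9.81 / (0.1518)² = 4.218/0.02306 = 183.0 m.

183 m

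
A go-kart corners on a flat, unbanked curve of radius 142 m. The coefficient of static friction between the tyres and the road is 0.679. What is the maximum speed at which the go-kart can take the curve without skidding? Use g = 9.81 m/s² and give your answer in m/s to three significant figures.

30.8 m/s

On a flat curve, static friction is the only horizontal force, so it must supply the full centripetal force: μ_s m g = m v²/r.
Mass cancels: v_max = √(μ_s g r) = √(0.679 × 9.81 × 142) = √945.9 = 30.75 m/s.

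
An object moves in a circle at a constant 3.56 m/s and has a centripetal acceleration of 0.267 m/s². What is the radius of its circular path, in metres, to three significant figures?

47.5 m

a_c = v²/r ⇒ r = v²/a_c = (3.56)²/0.267 = 12.67/0.267 = 47.47 m.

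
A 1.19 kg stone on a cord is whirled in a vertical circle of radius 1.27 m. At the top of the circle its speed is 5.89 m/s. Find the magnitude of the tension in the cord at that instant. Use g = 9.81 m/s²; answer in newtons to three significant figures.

20.8 N

At the top, both T and the weight mg point inward (toward the centre), so T + mg = mv²/r.
T = m(v²/r − g) = 1.19 × ((5.89)²/1.27 − 9.81) = 1.19 × (27.32 − 9.81) = 1.19 × 17.51 = 20.83 N.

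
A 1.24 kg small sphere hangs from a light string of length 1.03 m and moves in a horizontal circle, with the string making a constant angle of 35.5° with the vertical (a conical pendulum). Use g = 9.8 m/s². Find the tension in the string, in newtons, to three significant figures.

Vertically the bob has no acceleration, so T cosθ = mg.
T = mg/cosθ = 1.24 × 9.8 / cos 35.5° = 12.15/0.8141 = 14.93 N.

14.9 N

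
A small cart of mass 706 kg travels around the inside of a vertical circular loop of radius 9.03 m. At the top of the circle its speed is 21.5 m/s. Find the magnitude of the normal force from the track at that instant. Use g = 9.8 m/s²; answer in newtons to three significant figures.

At the top, both N and the weight mg point inward (toward the centre), so N + mg = mv²/r.
N = m(v²/r − g) = 706 × ((21.5)²/9.03 − 9.8) = 706 × (51.19 − 9.8) = 706 × 41.39 = 29220 N.

29200 N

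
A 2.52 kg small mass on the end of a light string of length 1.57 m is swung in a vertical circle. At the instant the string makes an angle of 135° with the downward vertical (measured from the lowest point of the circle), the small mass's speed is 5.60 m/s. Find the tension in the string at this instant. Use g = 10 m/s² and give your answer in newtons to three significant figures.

Take the radial direction toward the centre of the circle as positive. The component of the weight along the string toward the centre is −mg cos φ (φ measured from the bottom), so Newton's second law along the string gives T − mg cos φ = m v²/r.
cos 135° = -0.7071, so T = m(v²/r + g cos φ) = 2.52 × ((5.60)²/1.57 + 10.0 × -0.7071) = 2.52 × (19.97 + (-7.071)) = 2.52 × 12.90 = 32.52 N.

32.5 N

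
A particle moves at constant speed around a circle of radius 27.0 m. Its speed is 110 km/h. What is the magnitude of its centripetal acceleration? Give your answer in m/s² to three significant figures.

v = 110 km/h = 110/3.6 = 30.56 m/s.
a_c = v²/r = (30.56)²/27.0 = 933.6/27.0 = 34.58 m/s².

34.6 m/s²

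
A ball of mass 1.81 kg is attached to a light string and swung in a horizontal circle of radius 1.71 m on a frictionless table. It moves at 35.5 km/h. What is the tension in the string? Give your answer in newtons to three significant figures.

103 N

v = 35.5 km/h = 35.5/3.6 = 9.861 m/s.
The tension is the only horizontal force, so it supplies the full centripetal force: T = m v²/r = 1.81 × (9.861)²/1.71 = 1.81 × 97.24/1.71 = 102.9 N.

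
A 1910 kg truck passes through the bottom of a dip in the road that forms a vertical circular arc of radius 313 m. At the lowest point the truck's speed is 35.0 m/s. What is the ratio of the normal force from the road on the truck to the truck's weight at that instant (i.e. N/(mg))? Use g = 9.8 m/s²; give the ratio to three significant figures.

1.40

At the bottom, N − mg = mv²/r, so N = m(v²/r + g) and N/(mg) = v²/(rg) + 1 = (35.0)²/(313 × 9.8) + 1 = 0.3994 + 1 = 1.399.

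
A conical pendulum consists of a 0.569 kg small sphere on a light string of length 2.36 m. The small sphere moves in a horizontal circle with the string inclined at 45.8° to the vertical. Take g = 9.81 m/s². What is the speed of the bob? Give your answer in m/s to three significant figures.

The radius of the circle is r = L sinθ = 2.36 × sin 45.8° = 1.692 m.
Horizontally T sinθ = mv²/r and vertically T cosθ = mg, so tanθ = v²/(rg).
v = √(r g tanθ) = √(1.692 × 9.81 × 1.028) = √17.07 = 4.131 m/s.

4.13 m/s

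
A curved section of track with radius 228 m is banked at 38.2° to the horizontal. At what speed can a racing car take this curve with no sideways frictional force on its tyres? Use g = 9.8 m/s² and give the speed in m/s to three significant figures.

On a frictionless banked curve, N sinθ = mv²/r and N cosθ = mg, so tanθ = v²/(rg).
v = √(r g tanθ) = √(228 × 9.8 × tan 38.2°) = √(228 × 9.8 × 0.7869) = √1758 = 41.93 m/s.

41.9 m/s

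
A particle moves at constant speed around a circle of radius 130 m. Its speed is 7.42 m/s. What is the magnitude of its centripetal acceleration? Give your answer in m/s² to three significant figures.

a_c = v²/r = (7.420)²/130 = 55.06/130 = 0.4235 m/s².

0.424 m/s²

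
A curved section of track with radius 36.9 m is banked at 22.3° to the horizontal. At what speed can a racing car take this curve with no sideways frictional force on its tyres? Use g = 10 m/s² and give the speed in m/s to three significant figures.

On a frictionless banked curve, N sinθ = mv²/r and N cosθ = mg, so tanθ = v²/(rg).
v = √(r g tanθ) = √(36.9 × 10.0 × tan 22.3°) = √(36.9 × 10.0 × 0.4101) = √151.3 = 12.30 m/s.

12.3 m/s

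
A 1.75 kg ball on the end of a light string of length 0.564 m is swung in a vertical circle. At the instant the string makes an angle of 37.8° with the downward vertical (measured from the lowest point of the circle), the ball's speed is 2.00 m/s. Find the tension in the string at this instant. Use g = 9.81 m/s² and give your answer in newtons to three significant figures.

26.0 N

Take the radial direction toward the centre of the circle as positive. The component of the weight along the string toward the centre is −mg cos φ (φ measured from the bottom), so Newton's second law along the string gives T − mg cos φ = m v²/r.
cos 37.8° = 0.7902, so T = m(v²/r + g cos φ) = 1.75 × ((2.00)²/0.564 + 9.81 × 0.7902) = 1.75 × (7.092 + (7.751)) = 1.75 × 14.84 = 25.98 N.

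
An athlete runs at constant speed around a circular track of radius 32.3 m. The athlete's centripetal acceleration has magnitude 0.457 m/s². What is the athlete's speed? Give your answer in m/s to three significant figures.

3.84 m/s

a_c = v²/r ⇒ v = √(a_c · r) = √(0.457 × 32.3) = √14.76 = 3.842 m/s.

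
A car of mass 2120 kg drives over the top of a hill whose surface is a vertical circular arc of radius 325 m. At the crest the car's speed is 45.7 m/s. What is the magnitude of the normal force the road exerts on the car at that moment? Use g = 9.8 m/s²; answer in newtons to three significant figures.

7150 N

At the crest the centripetal acceleration points downward (toward the centre of the arc), so mg − N = mv²/r.
N = m(g − v²/r) = 2120 × (9.8 − (45.7)²/325) = 2120 × (9.8 − 6.426) = 2120 × 3.374 = 7153 N.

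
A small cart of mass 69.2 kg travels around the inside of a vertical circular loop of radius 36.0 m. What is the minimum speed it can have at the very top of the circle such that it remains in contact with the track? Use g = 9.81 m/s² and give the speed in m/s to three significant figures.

18.8 m/s

At the highest point the centre is directly below, so both the weight and N act inward: N + mg = mv²/r.
At minimum speed N → 0, so mg = mv_min²/r ⇒ v_min = √(g r) = √(9.81 × 36.0) = 18.79 m/s.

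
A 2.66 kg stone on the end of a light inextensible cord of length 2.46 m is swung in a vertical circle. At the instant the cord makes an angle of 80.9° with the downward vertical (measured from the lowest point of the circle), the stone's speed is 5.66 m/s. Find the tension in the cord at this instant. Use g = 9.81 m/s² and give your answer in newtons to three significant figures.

Take the radial direction toward the centre of the circle as positive. The component of the weight along the string toward the centre is −mg cos φ (φ measured from the bottom), so Newton's second law along the string gives T − mg cos φ = m v²/r.
cos 80.9° = 0.1582, so T = m(v²/r + g cos φ) = 2.66 × ((5.66)²/2.46 + 9.81 × 0.1582) = 2.66 × (13.02 + (1.552)) = 2.66 × 14.57 = 38.77 N.

38.8 N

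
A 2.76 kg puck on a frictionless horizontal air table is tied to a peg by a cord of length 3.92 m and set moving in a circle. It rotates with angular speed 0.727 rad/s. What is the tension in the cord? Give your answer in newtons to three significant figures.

5.72 N

v = ωr = 0.727 × 3.92 = 2.850 m/s.
The tension is the only horizontal force, so it supplies the full centripetal force: T = m v²/r = 2.76 × (2.850)²/3.92 = 2.76 × 8.122/3.92 = 5.718 N.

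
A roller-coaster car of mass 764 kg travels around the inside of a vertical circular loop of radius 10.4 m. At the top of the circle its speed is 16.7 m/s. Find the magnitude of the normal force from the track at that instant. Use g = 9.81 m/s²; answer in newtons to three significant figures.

13000 N

At the top, both N and the weight mg point inward (toward the centre), so N + mg = mv²/r.
N = m(v²/r − g) = 764 × ((16.7)²/10.4 − 9.81) = 764 × (26.82 − 9.81) = 764 × 17.01 = 12990 N.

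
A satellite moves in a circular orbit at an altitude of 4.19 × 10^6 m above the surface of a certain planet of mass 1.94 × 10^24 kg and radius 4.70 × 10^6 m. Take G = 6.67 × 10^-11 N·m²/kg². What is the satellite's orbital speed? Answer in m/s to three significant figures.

3820 m/s

Orbital radius r = R + h = 4.70 × 10^6 + 4.19 × 10^6 = 8.890 × 10^6 m.
Gravity supplies the centripetal force: G M m / r² = m v² / r, so v = √(GM/r).
v = √(6.67 × 10^-11 × 1.94 × 10^24 / 8.890 × 10^6) = √(1.456 × 10^7) = 3815 m/s.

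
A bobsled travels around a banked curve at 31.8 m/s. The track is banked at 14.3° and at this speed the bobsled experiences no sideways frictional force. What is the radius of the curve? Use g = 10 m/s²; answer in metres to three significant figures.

Frictionless banking: tanθ = v²/(rg), so r = v²/(g tanθ).
r = (31.8)²/(10.0 × tan 14.3°) = 1011/(10.0 × 0.2549) = 1011/2.549 = 396.7 m.

397 m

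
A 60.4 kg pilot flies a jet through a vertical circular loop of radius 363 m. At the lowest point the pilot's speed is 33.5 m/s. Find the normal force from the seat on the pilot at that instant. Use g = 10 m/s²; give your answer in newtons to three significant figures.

At the lowest point, N points up (toward the centre) and the weight mg points down (away from the centre), so the net inward force is N − mg = mv²/r.
N = m(v²/r + g) = 60.4 × ((33.5)²/363 + 10.0) = 60.4 × (3.092 + 10.0) = 60.4 × 13.09 = 790.7 N.

791 N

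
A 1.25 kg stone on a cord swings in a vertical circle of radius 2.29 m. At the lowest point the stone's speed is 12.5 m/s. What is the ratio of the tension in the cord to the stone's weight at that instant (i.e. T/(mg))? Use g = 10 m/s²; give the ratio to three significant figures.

7.82

At the bottom, T − mg = mv²/r, so T = m(v²/r + g) and T/(mg) = v²/(rg) + 1 = (12.5)²/(2.29 × 10.0) + 1 = 6.823 + 1 = 7.823.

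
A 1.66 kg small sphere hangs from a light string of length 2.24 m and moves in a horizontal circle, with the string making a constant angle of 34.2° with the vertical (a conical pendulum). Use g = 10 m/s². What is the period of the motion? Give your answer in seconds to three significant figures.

2.70 s

r = L sinθ = 1.259 m. From T sinθ = mω²r and T cosθ = mg: tanθ = ω²r/g, so ω² = g tanθ / r = g/(L cosθ).
ω = √(g/(L cosθ)) = √(10.0/(2.24 × 0.8271)) = √5.398 = 2.323 rad/s.
Period = 2π/ω = 2.704 s.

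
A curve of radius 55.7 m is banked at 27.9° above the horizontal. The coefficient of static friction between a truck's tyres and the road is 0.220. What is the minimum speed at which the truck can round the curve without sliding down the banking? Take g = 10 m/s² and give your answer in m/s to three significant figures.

At the minimum speed, friction acts up the slope at its limiting value f = μN. Radially (horizontal, toward centre): N sinθ − μN cosθ = mv²/r. Vertically: N cosθ + μN sinθ = mg.
Dividing: v² = r g (sinθ − μcosθ)/(cosθ + μsinθ).
sinθ − μcosθ = 0.4679 − 0.220×0.8838 = 0.2735; cosθ + μsinθ = 0.8838 + 0.220×0.4679 = 0.9867.
v² = 55.7 × 10.0 × 0.2735/0.9867 = 154.4 m²/s², so v = 12.43 m/s.

12.4 m/s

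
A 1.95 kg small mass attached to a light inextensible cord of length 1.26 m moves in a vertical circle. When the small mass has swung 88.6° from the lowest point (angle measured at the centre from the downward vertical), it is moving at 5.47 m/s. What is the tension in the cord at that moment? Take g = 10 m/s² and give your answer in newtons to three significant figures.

Take the radial direction toward the centre of the circle as positive. The component of the weight along the string toward the centre is −mg cos φ (φ measured from the bottom), so Newton's second law along the string gives T − mg cos φ = m v²/r.
cos 88.6° = 0.02443, so T = m(v²/r + g cos φ) = 1.95 × ((5.47)²/1.26 + 10.0 × 0.02443) = 1.95 × (23.75 + (0.2443)) = 1.95 × 23.99 = 46.78 N.

46.8 N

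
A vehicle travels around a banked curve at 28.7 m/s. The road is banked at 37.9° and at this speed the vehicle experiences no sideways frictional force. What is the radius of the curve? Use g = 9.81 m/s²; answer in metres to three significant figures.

108 m

Frictionless banking: tanθ = v²/(rg), so r = v²/(g tanθ).
r = (28.7)²/(9.81 × tan 37.9°) = 823.7/(9.81 × 0.7785) = 823.7/7.637 = 107.9 m.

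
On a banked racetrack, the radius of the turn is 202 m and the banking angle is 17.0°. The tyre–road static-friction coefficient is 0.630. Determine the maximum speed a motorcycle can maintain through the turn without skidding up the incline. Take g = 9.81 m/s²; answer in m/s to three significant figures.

47.9 m/s

At the maximum speed, friction acts down the slope at its limiting value f = μN. Radially (horizontal, toward centre): N sinθ + μN cosθ = mv²/r. Vertically: N cosθ − μN sinθ = mg.
Dividing: v² = r g (sinθ + μcosθ)/(cosθ − μsinθ).
sinθ + μcosθ = 0.2924 + 0.630×0.9563 = 0.8948; cosθ − μsinθ = 0.9563 − 0.630×0.2924 = 0.7721.
v² = 202 × 9.81 × 0.8948/0.7721 = 2297 m²/s², so v = 47.92 m/s.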